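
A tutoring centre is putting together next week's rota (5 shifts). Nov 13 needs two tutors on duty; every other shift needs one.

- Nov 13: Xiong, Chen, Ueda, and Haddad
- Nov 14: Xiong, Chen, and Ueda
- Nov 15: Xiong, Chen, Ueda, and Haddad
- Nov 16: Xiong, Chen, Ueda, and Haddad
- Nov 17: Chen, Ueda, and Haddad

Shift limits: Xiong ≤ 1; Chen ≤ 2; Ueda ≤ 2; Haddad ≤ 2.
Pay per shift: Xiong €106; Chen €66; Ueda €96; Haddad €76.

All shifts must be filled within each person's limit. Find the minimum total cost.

€476

Picking the cheapest available tutor for each shift independently would cost €406, but that ignores the shift limits.
An optimal schedule: Nov 13→Haddad+Ueda, Nov 14→Chen, Nov 15→Haddad, Nov 16→Ueda, Nov 17→Chen.
Total: 76 + 96 + 66 + 76 + 96 + 66 = €476.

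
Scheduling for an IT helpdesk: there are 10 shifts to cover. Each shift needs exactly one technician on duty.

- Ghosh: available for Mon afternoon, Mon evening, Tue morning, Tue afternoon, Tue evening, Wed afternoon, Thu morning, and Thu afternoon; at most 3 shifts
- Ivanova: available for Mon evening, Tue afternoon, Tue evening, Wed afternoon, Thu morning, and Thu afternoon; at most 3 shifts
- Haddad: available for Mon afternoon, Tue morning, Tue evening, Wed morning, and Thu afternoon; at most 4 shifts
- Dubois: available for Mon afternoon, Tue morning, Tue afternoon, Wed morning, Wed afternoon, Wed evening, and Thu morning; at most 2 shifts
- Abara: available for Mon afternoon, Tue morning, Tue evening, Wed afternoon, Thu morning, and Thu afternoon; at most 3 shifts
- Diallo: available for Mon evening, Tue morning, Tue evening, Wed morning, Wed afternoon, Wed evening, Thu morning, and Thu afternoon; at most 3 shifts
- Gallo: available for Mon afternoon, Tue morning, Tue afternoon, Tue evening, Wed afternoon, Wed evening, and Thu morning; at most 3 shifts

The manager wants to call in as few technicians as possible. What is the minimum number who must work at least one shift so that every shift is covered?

3

10 slots to fill and no one can take more than 4, so at least ⌈10/4⌉ = 3 technicians are needed.
Ghosh, Haddad, and Diallo alone can cover everything: Mon afternoon→Ghosh, Mon evening→Ghosh, Tue morning→Haddad, Tue afternoon→Ghosh, Tue evening→Haddad, Wed morning→Haddad, Wed afternoon→Diallo, Wed evening→Diallo, Thu morning→Diallo, Thu afternoon→Haddad.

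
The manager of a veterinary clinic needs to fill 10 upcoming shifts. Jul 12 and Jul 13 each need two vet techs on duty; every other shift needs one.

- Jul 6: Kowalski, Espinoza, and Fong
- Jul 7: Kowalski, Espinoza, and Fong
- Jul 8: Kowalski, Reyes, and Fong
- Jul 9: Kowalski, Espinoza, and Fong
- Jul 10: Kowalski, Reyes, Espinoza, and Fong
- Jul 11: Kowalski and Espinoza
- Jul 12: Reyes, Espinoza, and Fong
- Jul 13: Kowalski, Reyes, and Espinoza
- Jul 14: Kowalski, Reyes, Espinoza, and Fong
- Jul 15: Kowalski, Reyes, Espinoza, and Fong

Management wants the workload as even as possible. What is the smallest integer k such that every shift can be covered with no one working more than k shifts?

3

With 4 vet techs and 12 worker-slots to fill, someone must work at least ⌈12/4⌉ = 3 shifts, so k ≥ 3.
k = 3 works: Jul 6→Kowalski, Jul 7→Kowalski, Jul 8→Reyes, Jul 9→Espinoza, Jul 10→Fong, Jul 11→Kowalski, Jul 12→Reyes+Espinoza, Jul 13→Reyes+Espinoza, Jul 14→Fong, Jul 15→Fong.
Loads: Kowalski 3, Reyes 3, Espinoza 3, Fong 3 — all ≤ 3.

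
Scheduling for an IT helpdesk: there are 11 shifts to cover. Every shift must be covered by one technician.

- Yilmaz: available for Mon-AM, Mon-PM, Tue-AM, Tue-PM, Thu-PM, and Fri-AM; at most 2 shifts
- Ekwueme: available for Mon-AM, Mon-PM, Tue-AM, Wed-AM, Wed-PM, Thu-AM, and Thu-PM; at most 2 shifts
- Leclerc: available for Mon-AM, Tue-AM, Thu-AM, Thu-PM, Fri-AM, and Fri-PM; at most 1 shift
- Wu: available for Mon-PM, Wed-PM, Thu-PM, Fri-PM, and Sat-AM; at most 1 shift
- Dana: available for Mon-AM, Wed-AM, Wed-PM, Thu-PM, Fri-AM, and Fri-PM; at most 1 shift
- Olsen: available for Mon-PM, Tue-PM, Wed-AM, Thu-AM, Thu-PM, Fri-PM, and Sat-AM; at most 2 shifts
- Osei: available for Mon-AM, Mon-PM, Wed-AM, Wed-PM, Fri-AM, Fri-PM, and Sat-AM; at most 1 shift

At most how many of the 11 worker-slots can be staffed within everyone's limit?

10

Total capacity across all technicians is 2+2+1+1+1+2+1 = 10, and 11 slots are needed, so at most 10 can be filled.
An assignment achieving 10: Mon-AM→Osei, Mon-PM→Olsen, Tue-AM→Yilmaz, Tue-PM→Yilmaz, Wed-AM→Ekwueme, Wed-PM→Dana, Thu-AM→Ekwueme, Fri-AM→Leclerc, Fri-PM→Olsen, Sat-AM→Wu.
Loads: Yilmaz 2/2, Ekwueme 2/2, Leclerc 1/1, Wu 1/1, Dana 1/1, Olsen 2/2, Osei 1/1.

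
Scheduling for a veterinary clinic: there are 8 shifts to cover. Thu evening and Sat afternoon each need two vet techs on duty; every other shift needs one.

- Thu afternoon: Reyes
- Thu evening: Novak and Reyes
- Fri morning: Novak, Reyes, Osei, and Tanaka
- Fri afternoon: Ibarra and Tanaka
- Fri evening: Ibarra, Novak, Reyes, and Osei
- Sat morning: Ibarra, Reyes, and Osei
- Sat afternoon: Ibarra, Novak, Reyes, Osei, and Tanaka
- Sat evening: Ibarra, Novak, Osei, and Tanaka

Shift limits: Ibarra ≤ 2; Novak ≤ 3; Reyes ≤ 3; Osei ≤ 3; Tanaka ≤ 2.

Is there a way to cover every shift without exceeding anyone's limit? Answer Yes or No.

Thu afternoon can only be covered by Reyes, so that assignment is forced.
Thu evening can only be covered by Novak and Reyes, so that assignment is forced.
One valid schedule: Thu afternoon→Reyes, Thu evening→Novak+Reyes, Fri morning→Novak, Fri afternoon→Ibarra, Fri evening→Novak, Sat morning→Ibarra, Sat afternoon→Reyes+Osei, Sat evening→Osei.
Loads: Ibarra 2/2, Novak 3/3, Reyes 3/3, Osei 2/3, Tanaka 0/2 — all within limits.

Yes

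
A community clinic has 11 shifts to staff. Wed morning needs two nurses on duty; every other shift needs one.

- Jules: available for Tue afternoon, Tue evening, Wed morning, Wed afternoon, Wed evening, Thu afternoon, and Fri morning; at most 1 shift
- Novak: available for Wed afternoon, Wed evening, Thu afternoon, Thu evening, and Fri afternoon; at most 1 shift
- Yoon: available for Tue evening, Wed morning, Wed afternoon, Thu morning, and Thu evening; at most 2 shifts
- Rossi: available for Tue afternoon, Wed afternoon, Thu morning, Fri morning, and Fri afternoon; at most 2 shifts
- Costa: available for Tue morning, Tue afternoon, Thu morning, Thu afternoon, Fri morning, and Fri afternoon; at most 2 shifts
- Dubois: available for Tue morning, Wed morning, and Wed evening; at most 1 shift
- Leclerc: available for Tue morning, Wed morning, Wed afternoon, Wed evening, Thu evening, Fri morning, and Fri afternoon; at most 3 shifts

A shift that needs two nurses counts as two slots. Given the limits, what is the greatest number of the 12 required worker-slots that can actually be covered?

12

Total capacity across all nurses is 1+1+2+2+2+1+3 = 12, and 12 slots are needed, so at most 12 can be filled.
An assignment achieving 12: Tue morning→Costa, Tue afternoon→Rossi, Tue evening→Jules, Wed morning→Dubois+Leclerc, Wed afternoon→Leclerc, Wed evening→Leclerc, Thu morning→Yoon, Thu afternoon→Novak, Thu evening→Yoon, Fri morning→Rossi, Fri afternoon→Costa.
Loads: Jules 1/1, Novak 1/1, Yoon 2/2, Rossi 2/2, Costa 2/2, Dubois 1/1, Leclerc 3/3.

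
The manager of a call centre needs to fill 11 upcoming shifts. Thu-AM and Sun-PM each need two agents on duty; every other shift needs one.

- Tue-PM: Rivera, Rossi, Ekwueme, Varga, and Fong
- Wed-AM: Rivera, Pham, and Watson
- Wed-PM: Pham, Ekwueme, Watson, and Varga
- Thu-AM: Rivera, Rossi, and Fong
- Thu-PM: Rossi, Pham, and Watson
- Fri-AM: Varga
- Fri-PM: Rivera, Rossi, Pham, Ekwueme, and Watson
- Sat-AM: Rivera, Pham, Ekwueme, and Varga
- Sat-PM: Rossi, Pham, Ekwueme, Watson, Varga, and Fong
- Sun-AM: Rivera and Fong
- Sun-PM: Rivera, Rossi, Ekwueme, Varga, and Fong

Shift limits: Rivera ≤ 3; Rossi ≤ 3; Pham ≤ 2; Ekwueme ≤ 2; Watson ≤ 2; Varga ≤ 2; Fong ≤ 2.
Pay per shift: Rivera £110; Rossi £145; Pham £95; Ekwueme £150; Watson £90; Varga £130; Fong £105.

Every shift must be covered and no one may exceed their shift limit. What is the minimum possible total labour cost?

£1460

Fri-AM can only be covered by Varga, so that assignment is forced.
Picking the cheapest available agent for each shift independently would cost £1315, but that ignores the shift limits.
An optimal schedule: Tue-PM→Rivera, Wed-AM→Watson, Wed-PM→Pham, Thu-AM→Fong+Rivera, Thu-PM→Watson, Fri-AM→Varga, Fri-PM→Rivera, Sat-AM→Pham, Sat-PM→Rossi, Sun-AM→Fong, Sun-PM→Varga+Rossi.
Total: 110 + 90 + 95 + 105 + 110 + 90 + 130 + 110 + 95 + 145 + 105 + 130 + 145 = £1460.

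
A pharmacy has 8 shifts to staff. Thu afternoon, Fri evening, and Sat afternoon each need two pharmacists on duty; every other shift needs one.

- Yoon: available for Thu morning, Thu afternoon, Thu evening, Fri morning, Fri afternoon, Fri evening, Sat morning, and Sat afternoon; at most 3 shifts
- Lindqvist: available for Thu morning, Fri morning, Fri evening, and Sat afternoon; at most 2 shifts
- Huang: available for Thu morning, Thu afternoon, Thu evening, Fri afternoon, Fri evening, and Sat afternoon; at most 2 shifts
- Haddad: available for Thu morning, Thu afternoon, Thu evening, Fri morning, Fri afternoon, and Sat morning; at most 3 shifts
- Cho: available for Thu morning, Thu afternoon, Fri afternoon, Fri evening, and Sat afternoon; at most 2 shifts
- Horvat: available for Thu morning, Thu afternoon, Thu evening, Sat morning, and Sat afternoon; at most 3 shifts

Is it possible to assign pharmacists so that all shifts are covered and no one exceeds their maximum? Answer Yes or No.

Yes

One valid schedule: Thu morning→Lindqvist, Thu afternoon→Haddad+Cho, Thu evening→Yoon, Fri morning→Yoon, Fri afternoon→Huang, Fri evening→Lindqvist+Huang, Sat morning→Yoon, Sat afternoon→Cho+Horvat.
Loads: Yoon 3/3, Lindqvist 2/2, Huang 2/2, Haddad 1/3, Cho 2/2, Horvat 1/3 — all within limits.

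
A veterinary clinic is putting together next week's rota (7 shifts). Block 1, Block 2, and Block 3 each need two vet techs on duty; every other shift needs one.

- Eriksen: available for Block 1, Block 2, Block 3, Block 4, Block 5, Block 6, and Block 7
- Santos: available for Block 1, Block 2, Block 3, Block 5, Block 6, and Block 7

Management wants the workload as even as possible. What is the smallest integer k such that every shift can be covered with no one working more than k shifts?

5

With 2 vet techs and 10 worker-slots to fill, someone must work at least ⌈10/2⌉ = 5 shifts, so k ≥ 5.
k = 5 works: Block 1→Eriksen+Santos, Block 2→Eriksen+Santos, Block 3→Eriksen+Santos, Block 4→Eriksen, Block 5→Eriksen, Block 6→Santos, Block 7→Santos.
Loads: Eriksen 5, Santos 5 — all ≤ 5.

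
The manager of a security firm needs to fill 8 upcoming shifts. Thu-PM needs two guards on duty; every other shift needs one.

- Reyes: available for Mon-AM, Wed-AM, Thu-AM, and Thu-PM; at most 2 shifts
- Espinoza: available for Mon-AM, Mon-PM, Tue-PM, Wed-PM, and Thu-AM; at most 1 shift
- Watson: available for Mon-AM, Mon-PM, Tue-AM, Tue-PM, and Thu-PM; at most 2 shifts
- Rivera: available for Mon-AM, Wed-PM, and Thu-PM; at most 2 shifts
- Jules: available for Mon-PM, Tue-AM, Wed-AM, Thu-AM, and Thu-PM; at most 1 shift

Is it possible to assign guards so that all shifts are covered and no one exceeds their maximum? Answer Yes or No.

Total capacity is 2+1+2+2+1 = 8 but 9 worker-slots are needed — infeasible.

No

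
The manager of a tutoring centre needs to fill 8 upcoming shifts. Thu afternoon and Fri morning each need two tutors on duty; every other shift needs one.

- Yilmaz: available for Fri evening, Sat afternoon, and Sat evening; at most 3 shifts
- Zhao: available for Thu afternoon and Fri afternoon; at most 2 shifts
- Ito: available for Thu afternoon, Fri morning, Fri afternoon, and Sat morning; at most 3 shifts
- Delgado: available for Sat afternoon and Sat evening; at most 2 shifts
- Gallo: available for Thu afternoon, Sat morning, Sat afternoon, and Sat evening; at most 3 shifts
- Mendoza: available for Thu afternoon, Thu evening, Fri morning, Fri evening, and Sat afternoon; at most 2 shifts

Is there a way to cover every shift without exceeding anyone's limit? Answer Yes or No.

Yes

Thu evening can only be covered by Mendoza, so that assignment is forced.
Fri morning can only be covered by Ito and Mendoza, so that assignment is forced.
One valid schedule: Thu afternoon→Zhao+Ito, Thu evening→Mendoza, Fri morning→Ito+Mendoza, Fri afternoon→Zhao, Fri evening→Yilmaz, Sat morning→Ito, Sat afternoon→Yilmaz, Sat evening→Yilmaz.
Loads: Yilmaz 3/3, Zhao 2/2, Ito 3/3, Delgado 0/2, Gallo 0/3, Mendoza 2/2 — all within limits.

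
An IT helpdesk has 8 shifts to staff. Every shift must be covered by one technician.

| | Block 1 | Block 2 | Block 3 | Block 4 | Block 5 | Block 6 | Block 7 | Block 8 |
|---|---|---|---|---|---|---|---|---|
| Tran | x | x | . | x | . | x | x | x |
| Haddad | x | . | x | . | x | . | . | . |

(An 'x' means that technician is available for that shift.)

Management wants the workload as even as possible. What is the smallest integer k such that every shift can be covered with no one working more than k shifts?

5

With 2 technicians and 8 worker-slots to fill, someone must work at least ⌈8/2⌉ = 4 shifts, so k ≥ 4.
k = 4 fails: Shifts {Block 2, Block 4, Block 6, Block 7, Block 8} need 5 worker-slots in total, but the technicians available for any of those shifts (Tran) can supply at most 4 among them. So no valid schedule exists.
k = 5 works: Block 1→Haddad, Block 2→Tran, Block 3→Haddad, Block 4→Tran, Block 5→Haddad, Block 6→Tran, Block 7→Tran, Block 8→Tran.
Loads: Tran 5, Haddad 3 — all ≤ 5.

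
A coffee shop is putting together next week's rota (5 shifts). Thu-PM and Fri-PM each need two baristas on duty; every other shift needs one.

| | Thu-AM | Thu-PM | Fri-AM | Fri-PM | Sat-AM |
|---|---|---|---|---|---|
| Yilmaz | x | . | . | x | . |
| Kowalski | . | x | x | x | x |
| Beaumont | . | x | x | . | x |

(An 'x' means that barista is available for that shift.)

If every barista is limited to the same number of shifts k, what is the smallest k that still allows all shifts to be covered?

3

With 3 baristas and 7 worker-slots to fill, someone must work at least ⌈7/3⌉ = 3 shifts, so k ≥ 3.
k = 3 works: Thu-AM→Yilmaz, Thu-PM→Kowalski+Beaumont, Fri-AM→Kowalski, Fri-PM→Yilmaz+Kowalski, Sat-AM→Beaumont.
Loads: Yilmaz 2, Kowalski 3, Beaumont 2 — all ≤ 3.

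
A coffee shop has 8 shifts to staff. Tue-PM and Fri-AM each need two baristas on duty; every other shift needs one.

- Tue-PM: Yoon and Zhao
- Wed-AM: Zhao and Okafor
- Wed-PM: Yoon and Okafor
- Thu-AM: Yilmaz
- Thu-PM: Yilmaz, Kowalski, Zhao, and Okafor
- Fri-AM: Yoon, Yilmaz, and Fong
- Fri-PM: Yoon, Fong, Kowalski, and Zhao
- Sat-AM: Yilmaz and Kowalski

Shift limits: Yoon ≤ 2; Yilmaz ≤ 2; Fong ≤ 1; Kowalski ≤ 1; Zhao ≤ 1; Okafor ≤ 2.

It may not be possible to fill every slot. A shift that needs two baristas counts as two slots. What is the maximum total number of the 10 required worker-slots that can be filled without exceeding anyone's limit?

9

Total capacity across all baristas is 2+2+1+1+1+2 = 9, and 10 slots are needed, so at most 9 can be filled.
An assignment achieving 9: Tue-PM→Yoon+Zhao, Wed-AM→Okafor, Wed-PM→Yoon, Thu-AM→Yilmaz, Thu-PM→Okafor, Fri-AM→Fong, Fri-PM→Kowalski, Sat-AM→Yilmaz.
Loads: Yoon 2/2, Yilmaz 2/2, Fong 1/1, Kowalski 1/1, Zhao 1/1, Okafor 2/2.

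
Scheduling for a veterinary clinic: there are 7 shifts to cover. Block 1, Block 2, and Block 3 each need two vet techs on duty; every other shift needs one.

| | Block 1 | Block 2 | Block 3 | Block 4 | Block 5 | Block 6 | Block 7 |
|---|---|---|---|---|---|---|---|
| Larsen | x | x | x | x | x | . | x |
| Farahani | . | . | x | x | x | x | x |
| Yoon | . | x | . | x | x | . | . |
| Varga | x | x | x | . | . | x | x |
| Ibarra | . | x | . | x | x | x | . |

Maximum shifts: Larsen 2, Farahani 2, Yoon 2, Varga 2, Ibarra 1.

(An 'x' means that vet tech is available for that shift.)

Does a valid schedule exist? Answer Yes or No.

Total capacity is 2+2+2+2+1 = 9 but 10 worker-slots are needed — infeasible.

No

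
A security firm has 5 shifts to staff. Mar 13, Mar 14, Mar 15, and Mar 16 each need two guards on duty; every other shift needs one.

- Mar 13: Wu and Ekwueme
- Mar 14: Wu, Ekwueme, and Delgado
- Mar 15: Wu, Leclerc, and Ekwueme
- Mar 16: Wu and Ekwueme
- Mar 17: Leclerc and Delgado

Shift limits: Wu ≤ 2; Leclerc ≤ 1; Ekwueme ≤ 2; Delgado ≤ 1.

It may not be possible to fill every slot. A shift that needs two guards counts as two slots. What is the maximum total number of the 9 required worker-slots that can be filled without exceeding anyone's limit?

6

Total capacity across all guards is 2+1+2+1 = 6, and 9 slots are needed, so at most 6 can be filled.
An assignment achieving 6: Mar 13→Wu+Ekwueme, Mar 14→Delgado, Mar 16→Wu+Ekwueme, Mar 17→Leclerc.
Loads: Wu 2/2, Leclerc 1/1, Ekwueme 2/2, Delgado 1/1.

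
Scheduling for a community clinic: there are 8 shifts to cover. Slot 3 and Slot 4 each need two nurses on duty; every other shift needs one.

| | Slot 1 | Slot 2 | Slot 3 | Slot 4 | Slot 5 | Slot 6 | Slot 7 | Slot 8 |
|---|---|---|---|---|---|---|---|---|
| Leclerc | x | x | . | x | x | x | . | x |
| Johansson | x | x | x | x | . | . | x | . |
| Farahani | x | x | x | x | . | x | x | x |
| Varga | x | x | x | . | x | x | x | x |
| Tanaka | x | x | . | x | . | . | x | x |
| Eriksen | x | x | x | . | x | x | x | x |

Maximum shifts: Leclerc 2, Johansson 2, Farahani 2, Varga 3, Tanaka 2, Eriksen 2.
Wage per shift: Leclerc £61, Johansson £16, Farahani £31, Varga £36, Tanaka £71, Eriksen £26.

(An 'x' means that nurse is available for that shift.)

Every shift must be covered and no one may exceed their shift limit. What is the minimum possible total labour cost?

£315

Picking the cheapest available nurse for each shift independently would cost £215, but that ignores the shift limits.
An optimal schedule: Slot 1→Varga, Slot 2→Varga, Slot 3→Johansson+Varga, Slot 4→Farahani+Leclerc, Slot 5→Eriksen, Slot 6→Eriksen, Slot 7→Johansson, Slot 8→Farahani.
Total: 36 + 36 + 16 + 36 + 31 + 61 + 26 + 26 + 16 + 31 = £315.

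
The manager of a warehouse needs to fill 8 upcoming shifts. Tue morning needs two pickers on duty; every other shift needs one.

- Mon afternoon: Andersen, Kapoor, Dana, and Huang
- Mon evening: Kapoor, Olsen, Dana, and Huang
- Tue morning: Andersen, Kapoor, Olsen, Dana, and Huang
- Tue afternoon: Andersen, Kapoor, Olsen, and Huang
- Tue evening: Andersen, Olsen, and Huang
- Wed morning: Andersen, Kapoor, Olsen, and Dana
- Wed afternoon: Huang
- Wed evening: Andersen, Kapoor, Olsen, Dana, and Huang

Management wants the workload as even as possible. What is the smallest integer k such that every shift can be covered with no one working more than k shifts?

With 5 pickers and 9 worker-slots to fill, someone must work at least ⌈9/5⌉ = 2 shifts, so k ≥ 2.
k = 2 works: Mon afternoon→Andersen, Mon evening→Kapoor, Tue morning→Dana+Huang, Tue afternoon→Kapoor, Tue evening→Andersen, Wed morning→Olsen, Wed afternoon→Huang, Wed evening→Olsen.
Loads: Andersen 2, Kapoor 2, Olsen 2, Dana 1, Huang 2 — all ≤ 2.

2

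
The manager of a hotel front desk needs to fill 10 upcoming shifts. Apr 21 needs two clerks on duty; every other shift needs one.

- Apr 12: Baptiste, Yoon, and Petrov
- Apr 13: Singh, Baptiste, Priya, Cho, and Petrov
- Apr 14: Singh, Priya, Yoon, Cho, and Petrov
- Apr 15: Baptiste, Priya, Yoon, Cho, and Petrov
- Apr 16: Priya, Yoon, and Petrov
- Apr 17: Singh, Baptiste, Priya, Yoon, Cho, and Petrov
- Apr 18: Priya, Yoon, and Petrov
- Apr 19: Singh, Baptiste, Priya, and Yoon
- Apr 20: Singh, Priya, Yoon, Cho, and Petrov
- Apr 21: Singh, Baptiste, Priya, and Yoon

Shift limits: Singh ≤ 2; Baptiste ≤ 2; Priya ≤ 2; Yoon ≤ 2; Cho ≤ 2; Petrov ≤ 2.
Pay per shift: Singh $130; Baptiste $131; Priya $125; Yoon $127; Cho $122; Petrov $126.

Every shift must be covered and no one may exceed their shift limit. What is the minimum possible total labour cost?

$1391

Picking the cheapest available clerk for each shift independently would cost $1363, but that ignores the shift limits.
An optimal schedule: Apr 12→Petrov, Apr 13→Cho, Apr 14→Cho, Apr 15→Petrov, Apr 16→Priya, Apr 17→Singh, Apr 18→Priya, Apr 19→Yoon, Apr 20→Yoon, Apr 21→Singh+Baptiste.
Total: 126 + 122 + 122 + 126 + 125 + 130 + 125 + 127 + 127 + 130 + 131 = $1391.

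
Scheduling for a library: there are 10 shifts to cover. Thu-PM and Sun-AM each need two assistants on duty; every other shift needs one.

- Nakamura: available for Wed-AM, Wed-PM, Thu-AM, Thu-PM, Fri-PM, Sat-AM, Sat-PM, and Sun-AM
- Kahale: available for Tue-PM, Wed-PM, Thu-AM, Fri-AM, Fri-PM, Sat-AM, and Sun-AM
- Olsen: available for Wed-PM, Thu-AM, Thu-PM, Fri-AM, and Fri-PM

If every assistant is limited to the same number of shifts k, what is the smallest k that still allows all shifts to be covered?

With 3 assistants and 12 worker-slots to fill, someone must work at least ⌈12/3⌉ = 4 shifts, so k ≥ 4.
k = 4 works: Tue-PM→Kahale, Wed-AM→Nakamura, Wed-PM→Olsen, Thu-AM→Olsen, Thu-PM→Nakamura+Olsen, Fri-AM→Kahale, Fri-PM→Olsen, Sat-AM→Kahale, Sat-PM→Nakamura, Sun-AM→Nakamura+Kahale.
Loads: Nakamura 4, Kahale 4, Olsen 4 — all ≤ 4.

4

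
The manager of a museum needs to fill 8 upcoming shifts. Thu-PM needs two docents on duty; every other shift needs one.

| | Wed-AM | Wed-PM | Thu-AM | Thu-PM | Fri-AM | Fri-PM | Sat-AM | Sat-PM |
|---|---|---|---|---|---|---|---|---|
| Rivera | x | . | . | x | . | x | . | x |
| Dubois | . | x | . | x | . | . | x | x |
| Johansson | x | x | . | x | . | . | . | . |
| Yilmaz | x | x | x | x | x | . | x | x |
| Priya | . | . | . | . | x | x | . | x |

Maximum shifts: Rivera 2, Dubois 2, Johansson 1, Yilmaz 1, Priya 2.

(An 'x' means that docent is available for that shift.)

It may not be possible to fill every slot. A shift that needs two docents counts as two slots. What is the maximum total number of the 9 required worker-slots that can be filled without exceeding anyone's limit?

Total capacity across all docents is 2+2+1+1+2 = 8, and 9 slots are needed, so at most 8 can be filled.
An assignment achieving 8: Wed-AM→Rivera, Wed-PM→Dubois, Thu-AM→Yilmaz, Thu-PM→Johansson, Fri-AM→Priya, Fri-PM→Rivera, Sat-AM→Dubois, Sat-PM→Priya.
Loads: Rivera 2/2, Dubois 2/2, Johansson 1/1, Yilmaz 1/1, Priya 2/2.

8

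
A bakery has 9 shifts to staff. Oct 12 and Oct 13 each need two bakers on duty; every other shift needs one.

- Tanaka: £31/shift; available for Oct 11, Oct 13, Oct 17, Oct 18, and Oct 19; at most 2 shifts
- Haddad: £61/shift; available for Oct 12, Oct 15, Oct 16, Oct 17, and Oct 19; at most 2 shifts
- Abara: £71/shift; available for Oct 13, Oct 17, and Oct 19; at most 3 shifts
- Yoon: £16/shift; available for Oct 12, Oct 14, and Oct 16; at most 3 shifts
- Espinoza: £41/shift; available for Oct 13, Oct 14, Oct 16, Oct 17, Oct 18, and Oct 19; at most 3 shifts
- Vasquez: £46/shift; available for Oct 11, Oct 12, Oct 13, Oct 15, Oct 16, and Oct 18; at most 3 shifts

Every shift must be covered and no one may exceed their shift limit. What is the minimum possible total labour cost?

Picking the cheapest available baker for each shift independently would cost £336, but that ignores the shift limits.
An optimal schedule: Oct 11→Tanaka, Oct 12→Yoon+Vasquez, Oct 13→Espinoza+Vasquez, Oct 14→Yoon, Oct 15→Vasquez, Oct 16→Yoon, Oct 17→Espinoza, Oct 18→Tanaka, Oct 19→Espinoza.
Total: 31 + 16 + 46 + 41 + 46 + 16 + 46 + 16 + 41 + 31 + 41 = £371.

£371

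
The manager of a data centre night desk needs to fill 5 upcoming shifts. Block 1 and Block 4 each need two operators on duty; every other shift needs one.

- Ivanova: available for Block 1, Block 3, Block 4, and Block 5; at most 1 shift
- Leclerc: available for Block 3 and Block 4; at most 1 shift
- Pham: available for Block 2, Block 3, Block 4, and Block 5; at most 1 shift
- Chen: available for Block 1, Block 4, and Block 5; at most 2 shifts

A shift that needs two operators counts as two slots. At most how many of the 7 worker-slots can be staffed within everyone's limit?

5

Total capacity across all operators is 1+1+1+2 = 5, and 7 slots are needed, so at most 5 can be filled.
An assignment achieving 5: Block 1→Ivanova+Chen, Block 2→Pham, Block 3→Leclerc, Block 5→Chen.
Loads: Ivanova 1/1, Leclerc 1/1, Pham 1/1, Chen 2/2.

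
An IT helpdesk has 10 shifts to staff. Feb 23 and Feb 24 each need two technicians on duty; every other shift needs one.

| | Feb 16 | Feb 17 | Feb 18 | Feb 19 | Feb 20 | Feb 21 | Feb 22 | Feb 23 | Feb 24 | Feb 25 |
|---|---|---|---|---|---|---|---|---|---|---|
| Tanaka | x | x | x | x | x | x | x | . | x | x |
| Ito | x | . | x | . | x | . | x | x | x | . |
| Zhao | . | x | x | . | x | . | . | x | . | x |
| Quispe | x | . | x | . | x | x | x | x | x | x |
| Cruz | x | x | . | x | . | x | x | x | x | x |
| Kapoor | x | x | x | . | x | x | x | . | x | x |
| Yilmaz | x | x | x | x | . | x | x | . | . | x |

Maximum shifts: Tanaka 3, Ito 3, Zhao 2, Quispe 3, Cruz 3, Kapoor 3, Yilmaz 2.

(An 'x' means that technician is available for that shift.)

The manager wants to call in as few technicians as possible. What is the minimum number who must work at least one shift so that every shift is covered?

12 slots to fill and no one can take more than 3, so at least ⌈12/3⌉ = 4 technicians are needed.
Tanaka, Ito, Quispe, and Cruz alone can cover everything: Feb 16→Cruz, Feb 17→Tanaka, Feb 18→Tanaka, Feb 19→Tanaka, Feb 20→Ito, Feb 21→Quispe, Feb 22→Cruz, Feb 23→Ito+Quispe, Feb 24→Ito+Cruz, Feb 25→Quispe.

4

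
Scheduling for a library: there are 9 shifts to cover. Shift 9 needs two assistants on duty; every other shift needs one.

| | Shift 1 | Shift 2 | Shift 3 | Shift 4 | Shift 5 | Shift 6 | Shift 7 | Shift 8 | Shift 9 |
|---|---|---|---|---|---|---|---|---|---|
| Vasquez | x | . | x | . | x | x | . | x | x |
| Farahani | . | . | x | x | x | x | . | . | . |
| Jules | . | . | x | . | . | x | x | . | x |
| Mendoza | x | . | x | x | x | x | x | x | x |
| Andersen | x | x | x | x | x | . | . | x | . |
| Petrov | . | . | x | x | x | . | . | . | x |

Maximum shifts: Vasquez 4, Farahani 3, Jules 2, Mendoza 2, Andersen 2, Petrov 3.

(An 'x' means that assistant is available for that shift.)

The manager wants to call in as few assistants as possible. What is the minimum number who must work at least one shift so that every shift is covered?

10 slots to fill and no one can take more than 4, so at least ⌈10/4⌉ = 3 assistants are needed.
No set of 3 assistants can cover every shift (each such set leaves at least one shift with no one available or exceeds a cap).
Vasquez, Farahani, Jules, and Andersen alone can cover everything: Shift 1→Vasquez, Shift 2→Andersen, Shift 3→Farahani, Shift 4→Farahani, Shift 5→Vasquez, Shift 6→Farahani, Shift 7→Jules, Shift 8→Vasquez, Shift 9→Vasquez+Jules.

4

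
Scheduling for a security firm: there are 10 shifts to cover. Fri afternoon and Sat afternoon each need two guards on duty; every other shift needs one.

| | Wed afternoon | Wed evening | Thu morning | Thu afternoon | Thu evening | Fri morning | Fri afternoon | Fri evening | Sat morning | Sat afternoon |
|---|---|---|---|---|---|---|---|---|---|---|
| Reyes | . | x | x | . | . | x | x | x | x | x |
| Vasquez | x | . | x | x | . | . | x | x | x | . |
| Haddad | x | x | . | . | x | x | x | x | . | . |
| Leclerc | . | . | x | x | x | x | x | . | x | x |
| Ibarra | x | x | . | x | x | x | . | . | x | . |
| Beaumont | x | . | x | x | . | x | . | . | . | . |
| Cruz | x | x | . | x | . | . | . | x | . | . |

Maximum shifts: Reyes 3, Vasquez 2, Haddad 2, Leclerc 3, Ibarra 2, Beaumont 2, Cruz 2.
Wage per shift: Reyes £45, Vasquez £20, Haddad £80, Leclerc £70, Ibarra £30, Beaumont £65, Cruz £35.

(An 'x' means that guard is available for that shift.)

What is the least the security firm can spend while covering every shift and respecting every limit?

Sat afternoon can only be covered by Reyes and Leclerc, so that assignment is forced.
Picking the cheapest available guard for each shift independently would cost £370, but that ignores the shift limits.
An optimal schedule: Wed afternoon→Cruz, Wed evening→Ibarra, Thu morning→Vasquez, Thu afternoon→Beaumont, Thu evening→Ibarra, Fri morning→Beaumont, Fri afternoon→Vasquez+Reyes, Fri evening→Cruz, Sat morning→Reyes, Sat afternoon→Reyes+Leclerc.
Total: 35 + 30 + 20 + 65 + 30 + 65 + 20 + 45 + 35 + 45 + 45 + 70 = £505.

£505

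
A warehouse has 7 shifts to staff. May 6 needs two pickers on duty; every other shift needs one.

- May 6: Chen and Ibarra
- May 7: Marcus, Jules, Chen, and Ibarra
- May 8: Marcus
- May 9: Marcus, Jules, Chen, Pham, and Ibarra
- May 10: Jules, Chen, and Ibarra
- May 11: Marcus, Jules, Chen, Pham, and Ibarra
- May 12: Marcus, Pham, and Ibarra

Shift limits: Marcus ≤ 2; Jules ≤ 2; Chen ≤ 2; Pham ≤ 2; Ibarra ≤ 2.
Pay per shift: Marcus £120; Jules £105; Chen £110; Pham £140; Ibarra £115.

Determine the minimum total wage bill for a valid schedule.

£900

May 6 can only be covered by Chen and Ibarra, so that assignment is forced.
May 8 can only be covered by Marcus, so that assignment is forced.
Picking the cheapest available picker for each shift independently would cost £880, but that ignores the shift limits.
An optimal schedule: May 6→Chen+Ibarra, May 7→Jules, May 8→Marcus, May 9→Chen, May 10→Jules, May 11→Marcus, May 12→Ibarra.
Total: 110 + 115 + 105 + 120 + 110 + 105 + 120 + 115 = £900.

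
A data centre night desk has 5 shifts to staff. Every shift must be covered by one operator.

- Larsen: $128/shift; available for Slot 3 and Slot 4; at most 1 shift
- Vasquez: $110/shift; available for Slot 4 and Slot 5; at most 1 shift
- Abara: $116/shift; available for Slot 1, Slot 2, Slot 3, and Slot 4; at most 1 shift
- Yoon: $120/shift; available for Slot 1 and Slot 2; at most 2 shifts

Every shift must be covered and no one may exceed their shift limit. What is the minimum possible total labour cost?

$594

Slot 5 can only be covered by Vasquez, so that assignment is forced.
Picking the cheapest available operator for each shift independently would cost $568, but that ignores the shift limits.
An optimal schedule: Slot 1→Yoon, Slot 2→Yoon, Slot 3→Larsen, Slot 4→Abara, Slot 5→Vasquez.
Total: 120 + 120 + 128 + 116 + 110 = $594.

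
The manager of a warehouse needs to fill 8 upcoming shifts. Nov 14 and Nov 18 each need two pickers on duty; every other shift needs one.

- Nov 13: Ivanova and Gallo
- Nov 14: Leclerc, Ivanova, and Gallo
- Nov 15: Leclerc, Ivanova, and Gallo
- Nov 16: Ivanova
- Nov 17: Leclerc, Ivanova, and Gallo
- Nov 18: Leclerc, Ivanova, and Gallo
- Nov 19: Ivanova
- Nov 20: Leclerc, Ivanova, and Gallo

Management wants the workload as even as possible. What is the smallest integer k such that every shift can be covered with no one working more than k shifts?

With 3 pickers and 10 worker-slots to fill, someone must work at least ⌈10/3⌉ = 4 shifts, so k ≥ 4.
k = 4 works: Nov 13→Ivanova, Nov 14→Leclerc+Ivanova, Nov 15→Leclerc, Nov 16→Ivanova, Nov 17→Leclerc, Nov 18→Leclerc+Gallo, Nov 19→Ivanova, Nov 20→Gallo.
Loads: Leclerc 4, Ivanova 4, Gallo 2 — all ≤ 4.

4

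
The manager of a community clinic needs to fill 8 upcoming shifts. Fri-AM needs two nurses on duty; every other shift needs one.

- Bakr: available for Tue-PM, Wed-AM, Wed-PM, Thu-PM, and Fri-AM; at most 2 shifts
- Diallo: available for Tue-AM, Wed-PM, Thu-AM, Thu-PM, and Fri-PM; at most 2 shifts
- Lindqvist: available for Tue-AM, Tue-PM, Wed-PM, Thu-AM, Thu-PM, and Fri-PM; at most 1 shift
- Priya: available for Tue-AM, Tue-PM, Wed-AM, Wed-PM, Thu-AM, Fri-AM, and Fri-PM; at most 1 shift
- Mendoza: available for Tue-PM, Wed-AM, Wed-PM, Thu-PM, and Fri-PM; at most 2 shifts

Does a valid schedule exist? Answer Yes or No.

No

Total capacity is 2+2+1+1+2 = 8 but 9 worker-slots are needed — infeasible.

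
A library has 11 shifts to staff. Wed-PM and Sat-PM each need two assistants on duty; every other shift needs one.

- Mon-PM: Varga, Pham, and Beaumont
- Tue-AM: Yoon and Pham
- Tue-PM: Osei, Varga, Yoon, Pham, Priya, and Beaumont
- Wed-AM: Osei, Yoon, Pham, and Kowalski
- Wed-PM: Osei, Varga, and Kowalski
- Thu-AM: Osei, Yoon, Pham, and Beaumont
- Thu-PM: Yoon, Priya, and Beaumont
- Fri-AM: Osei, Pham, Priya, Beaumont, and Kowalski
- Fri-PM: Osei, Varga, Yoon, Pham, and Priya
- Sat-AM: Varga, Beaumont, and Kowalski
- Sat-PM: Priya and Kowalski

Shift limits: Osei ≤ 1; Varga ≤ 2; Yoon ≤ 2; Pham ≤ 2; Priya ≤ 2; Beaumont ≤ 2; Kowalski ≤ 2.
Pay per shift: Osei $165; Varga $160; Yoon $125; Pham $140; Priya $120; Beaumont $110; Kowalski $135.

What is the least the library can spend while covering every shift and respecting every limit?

$1745

Sat-PM can only be covered by Priya and Kowalski, so that assignment is forced.
Picking the cheapest available assistant for each shift independently would cost $1580, but that ignores the shift limits.
An optimal schedule: Mon-PM→Varga, Tue-AM→Yoon, Tue-PM→Beaumont, Wed-AM→Pham, Wed-PM→Osei+Varga, Thu-AM→Pham, Thu-PM→Yoon, Fri-AM→Kowalski, Fri-PM→Priya, Sat-AM→Beaumont, Sat-PM→Priya+Kowalski.
Total: 160 + 125 + 110 + 140 + 165 + 160 + 140 + 125 + 135 + 120 + 110 + 120 + 135 = $1745.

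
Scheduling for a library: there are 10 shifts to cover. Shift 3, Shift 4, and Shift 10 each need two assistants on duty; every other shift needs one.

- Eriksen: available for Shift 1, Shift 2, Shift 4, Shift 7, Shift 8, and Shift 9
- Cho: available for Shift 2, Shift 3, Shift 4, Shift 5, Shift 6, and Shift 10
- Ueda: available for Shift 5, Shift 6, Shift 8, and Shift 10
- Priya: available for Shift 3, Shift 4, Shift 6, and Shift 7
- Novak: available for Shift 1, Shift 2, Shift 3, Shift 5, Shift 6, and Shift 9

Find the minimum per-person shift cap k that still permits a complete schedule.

With 5 assistants and 13 worker-slots to fill, someone must work at least ⌈13/5⌉ = 3 shifts, so k ≥ 3.
k = 3 works: Shift 1→Eriksen, Shift 2→Cho, Shift 3→Priya+Novak, Shift 4→Cho+Priya, Shift 5→Ueda, Shift 6→Ueda, Shift 7→Eriksen, Shift 8→Eriksen, Shift 9→Novak, Shift 10→Cho+Ueda.
Loads: Eriksen 3, Cho 3, Ueda 3, Priya 2, Novak 2 — all ≤ 3.

3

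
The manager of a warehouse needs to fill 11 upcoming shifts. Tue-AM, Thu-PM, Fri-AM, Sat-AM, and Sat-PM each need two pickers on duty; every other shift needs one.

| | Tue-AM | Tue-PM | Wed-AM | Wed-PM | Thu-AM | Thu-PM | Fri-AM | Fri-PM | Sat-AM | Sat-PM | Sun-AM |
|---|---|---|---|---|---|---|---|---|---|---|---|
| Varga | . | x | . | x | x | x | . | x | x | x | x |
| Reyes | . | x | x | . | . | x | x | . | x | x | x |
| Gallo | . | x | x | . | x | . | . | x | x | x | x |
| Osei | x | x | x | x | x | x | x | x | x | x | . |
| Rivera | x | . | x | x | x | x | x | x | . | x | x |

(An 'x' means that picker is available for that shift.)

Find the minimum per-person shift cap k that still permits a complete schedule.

4

With 5 pickers and 16 worker-slots to fill, someone must work at least ⌈16/5⌉ = 4 shifts, so k ≥ 4.
k = 4 works: Tue-AM→Osei+Rivera, Tue-PM→Varga, Wed-AM→Reyes, Wed-PM→Varga, Thu-AM→Varga, Thu-PM→Reyes+Osei, Fri-AM→Reyes+Osei, Fri-PM→Varga, Sat-AM→Gallo+Osei, Sat-PM→Gallo+Rivera, Sun-AM→Reyes.
Loads: Varga 4, Reyes 4, Gallo 2, Osei 4, Rivera 2 — all ≤ 4.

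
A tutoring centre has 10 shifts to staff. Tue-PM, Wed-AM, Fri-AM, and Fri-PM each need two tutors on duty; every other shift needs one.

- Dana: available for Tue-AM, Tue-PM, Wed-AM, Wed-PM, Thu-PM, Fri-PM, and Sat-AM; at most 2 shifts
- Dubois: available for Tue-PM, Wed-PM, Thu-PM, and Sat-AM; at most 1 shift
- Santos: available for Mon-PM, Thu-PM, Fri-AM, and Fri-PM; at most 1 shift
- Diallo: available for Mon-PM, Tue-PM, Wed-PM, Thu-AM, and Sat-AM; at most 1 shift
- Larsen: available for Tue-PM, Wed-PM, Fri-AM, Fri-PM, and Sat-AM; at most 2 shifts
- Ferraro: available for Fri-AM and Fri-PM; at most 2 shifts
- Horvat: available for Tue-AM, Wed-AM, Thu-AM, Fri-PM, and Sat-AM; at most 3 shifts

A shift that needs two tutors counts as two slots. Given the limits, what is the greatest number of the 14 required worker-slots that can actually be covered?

Total capacity across all tutors is 2+1+1+1+2+2+3 = 12, and 14 slots are needed, so at most 12 can be filled.
An assignment achieving 12: Mon-PM→Santos, Tue-AM→Dana, Tue-PM→Larsen, Wed-AM→Dana+Horvat, Thu-AM→Diallo, Thu-PM→Dubois, Fri-AM→Larsen+Ferraro, Fri-PM→Ferraro+Horvat, Sat-AM→Horvat.
Loads: Dana 2/2, Dubois 1/1, Santos 1/1, Diallo 1/1, Larsen 2/2, Ferraro 2/2, Horvat 3/3.

12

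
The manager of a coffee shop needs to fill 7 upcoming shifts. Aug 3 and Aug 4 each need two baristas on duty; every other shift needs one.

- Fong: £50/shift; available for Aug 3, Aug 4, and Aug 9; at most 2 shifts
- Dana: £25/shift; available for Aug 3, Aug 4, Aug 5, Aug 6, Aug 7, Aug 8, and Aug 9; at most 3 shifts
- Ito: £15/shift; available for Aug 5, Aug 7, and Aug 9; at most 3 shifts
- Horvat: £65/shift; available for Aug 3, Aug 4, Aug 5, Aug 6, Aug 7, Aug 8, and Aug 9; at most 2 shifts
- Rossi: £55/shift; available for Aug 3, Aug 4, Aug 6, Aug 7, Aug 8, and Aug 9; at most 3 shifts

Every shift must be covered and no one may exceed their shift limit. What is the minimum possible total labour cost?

£275

Picking the cheapest available barista for each shift independently would cost £245, but that ignores the shift limits.
An optimal schedule: Aug 3→Dana+Fong, Aug 4→Fong+Rossi, Aug 5→Ito, Aug 6→Dana, Aug 7→Ito, Aug 8→Dana, Aug 9→Ito.
Total: 25 + 50 + 50 + 55 + 15 + 25 + 15 + 25 + 15 = £275.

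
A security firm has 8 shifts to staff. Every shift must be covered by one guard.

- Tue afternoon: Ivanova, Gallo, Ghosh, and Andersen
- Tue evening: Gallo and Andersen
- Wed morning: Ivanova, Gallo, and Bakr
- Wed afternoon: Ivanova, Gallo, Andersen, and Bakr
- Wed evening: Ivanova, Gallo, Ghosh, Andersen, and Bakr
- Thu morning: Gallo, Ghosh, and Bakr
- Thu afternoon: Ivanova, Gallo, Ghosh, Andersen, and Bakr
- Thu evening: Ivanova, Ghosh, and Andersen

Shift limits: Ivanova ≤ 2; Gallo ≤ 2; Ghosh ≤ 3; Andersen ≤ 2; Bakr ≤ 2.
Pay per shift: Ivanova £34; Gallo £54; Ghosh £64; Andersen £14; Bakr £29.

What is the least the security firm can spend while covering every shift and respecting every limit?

£262

Picking the cheapest available guard for each shift independently would cost £142, but that ignores the shift limits.
An optimal schedule: Tue afternoon→Ivanova, Tue evening→Andersen, Wed morning→Bakr, Wed afternoon→Ivanova, Wed evening→Gallo, Thu morning→Bakr, Thu afternoon→Gallo, Thu evening→Andersen.
Total: 34 + 14 + 29 + 34 + 54 + 29 + 54 + 14 = £262.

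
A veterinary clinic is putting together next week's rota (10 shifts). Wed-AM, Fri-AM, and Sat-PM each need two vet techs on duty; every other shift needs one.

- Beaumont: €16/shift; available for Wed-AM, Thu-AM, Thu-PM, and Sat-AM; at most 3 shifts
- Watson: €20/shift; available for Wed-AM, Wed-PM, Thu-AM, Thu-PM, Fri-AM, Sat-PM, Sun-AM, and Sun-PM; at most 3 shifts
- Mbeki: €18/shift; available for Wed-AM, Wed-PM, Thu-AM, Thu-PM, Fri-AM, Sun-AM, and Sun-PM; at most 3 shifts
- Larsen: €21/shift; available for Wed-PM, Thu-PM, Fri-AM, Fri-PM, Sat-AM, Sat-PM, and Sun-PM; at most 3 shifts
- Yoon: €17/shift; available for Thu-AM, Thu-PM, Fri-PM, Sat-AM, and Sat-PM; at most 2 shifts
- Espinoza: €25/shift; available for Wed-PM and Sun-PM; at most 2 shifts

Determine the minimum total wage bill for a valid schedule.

€238

Picking the cheapest available vet tech for each shift independently would cost €228, but that ignores the shift limits.
An optimal schedule: Wed-AM→Beaumont+Mbeki, Wed-PM→Watson, Thu-AM→Beaumont, Thu-PM→Larsen, Fri-AM→Mbeki+Watson, Fri-PM→Yoon, Sat-AM→Beaumont, Sat-PM→Yoon+Watson, Sun-AM→Mbeki, Sun-PM→Larsen.
Total: 16 + 18 + 20 + 16 + 21 + 18 + 20 + 17 + 16 + 17 + 20 + 18 + 21 = €238.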